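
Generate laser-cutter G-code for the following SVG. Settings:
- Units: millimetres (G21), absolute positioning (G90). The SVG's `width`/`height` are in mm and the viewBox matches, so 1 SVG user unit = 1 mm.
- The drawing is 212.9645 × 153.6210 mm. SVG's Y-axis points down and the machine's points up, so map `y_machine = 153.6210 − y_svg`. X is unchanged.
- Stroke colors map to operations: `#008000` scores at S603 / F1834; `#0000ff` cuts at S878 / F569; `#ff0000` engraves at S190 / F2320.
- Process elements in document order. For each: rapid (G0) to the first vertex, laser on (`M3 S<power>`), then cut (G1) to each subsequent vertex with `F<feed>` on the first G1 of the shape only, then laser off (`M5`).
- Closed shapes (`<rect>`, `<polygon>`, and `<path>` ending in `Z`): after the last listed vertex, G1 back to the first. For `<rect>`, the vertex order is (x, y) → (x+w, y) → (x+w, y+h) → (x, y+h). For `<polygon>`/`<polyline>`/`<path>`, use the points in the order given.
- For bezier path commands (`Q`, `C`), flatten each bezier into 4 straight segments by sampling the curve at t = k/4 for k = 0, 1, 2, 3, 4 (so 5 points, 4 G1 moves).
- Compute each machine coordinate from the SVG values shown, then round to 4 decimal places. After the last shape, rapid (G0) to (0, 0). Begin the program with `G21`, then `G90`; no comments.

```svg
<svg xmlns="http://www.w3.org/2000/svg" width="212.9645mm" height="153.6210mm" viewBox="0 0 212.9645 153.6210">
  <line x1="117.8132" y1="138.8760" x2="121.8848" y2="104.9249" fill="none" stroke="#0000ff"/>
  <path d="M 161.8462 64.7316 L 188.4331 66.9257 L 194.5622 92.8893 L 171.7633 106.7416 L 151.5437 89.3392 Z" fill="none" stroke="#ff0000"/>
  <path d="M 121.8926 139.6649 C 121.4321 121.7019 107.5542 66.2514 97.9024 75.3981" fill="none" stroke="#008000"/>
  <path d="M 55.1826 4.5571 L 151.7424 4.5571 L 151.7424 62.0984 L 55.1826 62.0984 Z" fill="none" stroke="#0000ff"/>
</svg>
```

G21
G90
G0 X117.8132 Y14.7450
M3 S878
G1 X121.8848 Y48.6961 F569
M5
G0 X161.8462 Y88.8894
M3 S190
G1 X188.4331 Y86.6953 F2320
G1 X194.5622 Y60.7317
G1 X171.7633 Y46.8794
G1 X151.5437 Y64.2818
G1 X161.8462 Y88.8894
M5
G0 X121.8926 Y13.9561
M3 S603
G1 X119.3071 Y32.8622 F1834
G1 X113.3442 Y56.2556
G1 X105.6580 Y74.5660
G1 X97.9024 Y78.2229
M5
G0 X55.1826 Y149.0639
M3 S878
G1 X151.7424 Y149.0639 F569
G1 X151.7424 Y91.5226
G1 X55.1826 Y91.5226
G1 X55.1826 Y149.0639
M5
G0 X0.0000 Y0.0000

1 u = 1 mm; y_m = 153.6210 − y.

[1] `<line>` line segment, #0000ff→cut S878 F569: (117.8132,14.7450) → (121.8848,48.6961)

[2] `<path>` regular polygon, #ff0000→engrave S190 F2320: (161.8462,88.8894) → (188.4331,86.6953) → (194.5622,60.7317) → (171.7633,46.8794) → (151.5437,64.2818) → (161.8462,88.8894) (closed)

[3] `<path>` cubic bezier, #008000→score S603 F1834: (121.8926,13.9561) → (119.3071,32.8622) → (113.3442,56.2556) → (105.6580,74.5660) → (97.9024,78.2229)

[4] `<path>` rectangle, #0000ff→cut S878 F569: (55.1826,149.0639) → (151.7424,149.0639) → (151.7424,91.5226) → (55.1826,91.5226) → (55.1826,149.0639) (closed)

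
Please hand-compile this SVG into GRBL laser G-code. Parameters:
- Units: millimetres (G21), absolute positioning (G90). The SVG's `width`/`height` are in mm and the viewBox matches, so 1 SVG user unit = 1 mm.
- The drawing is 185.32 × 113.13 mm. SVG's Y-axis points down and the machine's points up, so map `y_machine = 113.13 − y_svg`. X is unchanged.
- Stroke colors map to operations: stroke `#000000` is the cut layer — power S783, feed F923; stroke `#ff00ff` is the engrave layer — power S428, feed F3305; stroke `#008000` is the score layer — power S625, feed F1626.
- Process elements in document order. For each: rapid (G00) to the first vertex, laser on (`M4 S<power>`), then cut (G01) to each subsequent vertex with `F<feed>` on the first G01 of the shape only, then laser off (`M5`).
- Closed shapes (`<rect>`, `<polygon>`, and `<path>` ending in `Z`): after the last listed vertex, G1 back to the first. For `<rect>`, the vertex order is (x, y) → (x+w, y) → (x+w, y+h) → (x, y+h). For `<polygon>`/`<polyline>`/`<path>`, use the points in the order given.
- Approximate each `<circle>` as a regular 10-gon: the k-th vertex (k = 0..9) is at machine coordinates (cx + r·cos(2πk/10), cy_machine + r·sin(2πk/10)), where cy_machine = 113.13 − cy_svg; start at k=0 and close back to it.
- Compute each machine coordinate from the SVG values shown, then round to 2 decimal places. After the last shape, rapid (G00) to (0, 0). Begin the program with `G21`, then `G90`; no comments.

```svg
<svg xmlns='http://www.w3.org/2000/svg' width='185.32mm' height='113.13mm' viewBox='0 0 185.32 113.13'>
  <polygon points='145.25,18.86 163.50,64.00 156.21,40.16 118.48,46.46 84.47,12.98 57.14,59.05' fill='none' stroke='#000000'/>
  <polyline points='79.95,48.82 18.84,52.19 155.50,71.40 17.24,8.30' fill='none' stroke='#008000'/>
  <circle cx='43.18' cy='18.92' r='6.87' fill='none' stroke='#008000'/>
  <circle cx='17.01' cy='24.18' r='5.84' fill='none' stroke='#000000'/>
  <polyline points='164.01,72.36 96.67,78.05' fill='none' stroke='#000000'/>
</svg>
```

1 u = 1 mm; y_m = 113.13 − y.

[1] `<polygon>` closed polygon, #000000→cut S783 F923: (145.25,94.27) → (163.50,49.13) → (156.21,72.97) → (118.48,66.67) → (84.47,100.15) → (57.14,54.08) → (145.25,94.27) (closed)

[2] `<polyline>` open polyline, #008000→score S625 F1626: (79.95,64.31) → (18.84,60.94) → (155.50,41.73) → (17.24,104.83)

[3] `<circle>` circle, #008000→score S625 F1626: (50.05,94.21) → (48.74,98.25) → (45.30,100.74) → (41.06,100.74) → (37.62,98.25) → (36.31,94.21) → (37.62,90.17) → (41.06,87.68) → (45.30,87.68) → (48.74,90.17) → (50.05,94.21) (closed)

[4] `<circle>` circle, #000000→cut S783 F923: (22.85,88.95) → (21.73,92.38) → (18.81,94.50) → (15.21,94.50) → (12.29,92.38) → (11.17,88.95) → (12.29,85.52) → (15.21,83.40) → (18.81,83.40) → (21.73,85.52) → (22.85,88.95) (closed)

[5] `<polyline>` line segment, #000000→cut S783 F923: (164.01,40.77) → (96.67,35.08)

G21
G90
G00 X145.25 Y94.27
M4 S783
G01 X163.50 Y49.13 F923
G01 X156.21 Y72.97
G01 X118.48 Y66.67
G01 X84.47 Y100.15
G01 X57.14 Y54.08
G01 X145.25 Y94.27
M5
G00 X79.95 Y64.31
M4 S625
G01 X18.84 Y60.94 F1626
G01 X155.50 Y41.73
G01 X17.24 Y104.83
M5
G00 X50.05 Y94.21
M4 S625
G01 X48.74 Y98.25 F1626
G01 X45.30 Y100.74
G01 X41.06 Y100.74
G01 X37.62 Y98.25
G01 X36.31 Y94.21
G01 X37.62 Y90.17
G01 X41.06 Y87.68
G01 X45.30 Y87.68
G01 X48.74 Y90.17
G01 X50.05 Y94.21
M5
G00 X22.85 Y88.95
M4 S783
G01 X21.73 Y92.38 F923
G01 X18.81 Y94.50
G01 X15.21 Y94.50
G01 X12.29 Y92.38
G01 X11.17 Y88.95
G01 X12.29 Y85.52
G01 X15.21 Y83.40
G01 X18.81 Y83.40
G01 X21.73 Y85.52
G01 X22.85 Y88.95
M5
G00 X164.01 Y40.77
M4 S783
G01 X96.67 Y35.08 F923
M5
G00 X0.00 Y0.00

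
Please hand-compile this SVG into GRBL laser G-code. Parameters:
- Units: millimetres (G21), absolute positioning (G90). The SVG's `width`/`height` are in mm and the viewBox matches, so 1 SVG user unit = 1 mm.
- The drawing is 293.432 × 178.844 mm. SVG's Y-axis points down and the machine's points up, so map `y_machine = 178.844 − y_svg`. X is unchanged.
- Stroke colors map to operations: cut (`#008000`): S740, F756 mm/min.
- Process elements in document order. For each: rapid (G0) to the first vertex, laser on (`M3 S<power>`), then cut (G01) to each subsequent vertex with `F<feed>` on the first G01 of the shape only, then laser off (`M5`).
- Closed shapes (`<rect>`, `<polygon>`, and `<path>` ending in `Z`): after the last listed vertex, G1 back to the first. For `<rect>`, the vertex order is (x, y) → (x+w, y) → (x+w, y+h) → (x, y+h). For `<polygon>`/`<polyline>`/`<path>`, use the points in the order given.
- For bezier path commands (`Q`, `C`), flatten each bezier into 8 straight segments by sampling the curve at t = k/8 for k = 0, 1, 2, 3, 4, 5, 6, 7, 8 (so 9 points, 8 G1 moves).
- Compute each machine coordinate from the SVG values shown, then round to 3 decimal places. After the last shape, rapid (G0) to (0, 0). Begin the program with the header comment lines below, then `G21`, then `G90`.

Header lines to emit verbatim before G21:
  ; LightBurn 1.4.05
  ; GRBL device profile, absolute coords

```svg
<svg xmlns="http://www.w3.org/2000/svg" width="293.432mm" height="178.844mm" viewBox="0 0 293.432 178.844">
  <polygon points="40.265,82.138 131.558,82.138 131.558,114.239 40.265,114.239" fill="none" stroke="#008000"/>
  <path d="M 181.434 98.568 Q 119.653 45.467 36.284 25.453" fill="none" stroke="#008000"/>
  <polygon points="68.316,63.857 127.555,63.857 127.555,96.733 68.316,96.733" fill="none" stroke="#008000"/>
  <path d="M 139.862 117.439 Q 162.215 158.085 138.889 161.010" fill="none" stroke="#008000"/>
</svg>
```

; LightBurn 1.4.05
; GRBL device profile, absolute coords
G21
G90
G0 X40.265 Y96.706
M3 S740
G01 X131.558 Y96.706 F756
G01 X131.558 Y64.605
G01 X40.265 Y64.605
G01 X40.265 Y96.706
M5
G0 X181.434 Y80.276
M3 S740
G01 X165.651 Y93.034 F756
G01 X149.194 Y104.759
G01 X132.062 Y115.449
G01 X114.256 Y125.105
G01 X95.775 Y133.728
G01 X76.619 Y141.316
G01 X56.789 Y147.871
G01 X36.284 Y153.391
M5
G0 X68.316 Y114.987
M3 S740
G01 X127.555 Y114.987 F756
G01 X127.555 Y82.111
G01 X68.316 Y82.111
G01 X68.316 Y114.987
M5
G0 X139.862 Y61.405
M3 S740
G01 X144.737 Y51.833 F756
G01 X148.184 Y43.440
G01 X150.203 Y36.225
G01 X150.795 Y30.189
G01 X149.960 Y25.332
G01 X147.697 Y21.654
G01 X144.007 Y19.155
G01 X138.889 Y17.834
M5
G0 X0.000 Y0.000

1 u = 1 mm; y_m = 178.844 − y.

[1] `<polygon>` rectangle, #008000→cut S740 F756: (40.265,96.706) → (131.558,96.706) → (131.558,64.605) → (40.265,64.605) → (40.265,96.706) (closed)

[2] `<path>` quadratic bezier, #008000→cut S740 F756: (181.434,80.276) → (165.651,93.034) → (149.194,104.759) → (132.062,115.449) → (114.256,125.105) → (95.775,133.728) → (76.619,141.316) → (56.789,147.871) → (36.284,153.391)

[3] `<polygon>` rectangle, #008000→cut S740 F756: (68.316,114.987) → (127.555,114.987) → (127.555,82.111) → (68.316,82.111) → (68.316,114.987) (closed)

[4] `<path>` quadratic bezier, #008000→cut S740 F756: (139.862,61.405) → (144.737,51.833) → (148.184,43.440) → (150.203,36.225) → (150.795,30.189) → (149.960,25.332) → (147.697,21.654) → (144.007,19.155) → (138.889,17.834)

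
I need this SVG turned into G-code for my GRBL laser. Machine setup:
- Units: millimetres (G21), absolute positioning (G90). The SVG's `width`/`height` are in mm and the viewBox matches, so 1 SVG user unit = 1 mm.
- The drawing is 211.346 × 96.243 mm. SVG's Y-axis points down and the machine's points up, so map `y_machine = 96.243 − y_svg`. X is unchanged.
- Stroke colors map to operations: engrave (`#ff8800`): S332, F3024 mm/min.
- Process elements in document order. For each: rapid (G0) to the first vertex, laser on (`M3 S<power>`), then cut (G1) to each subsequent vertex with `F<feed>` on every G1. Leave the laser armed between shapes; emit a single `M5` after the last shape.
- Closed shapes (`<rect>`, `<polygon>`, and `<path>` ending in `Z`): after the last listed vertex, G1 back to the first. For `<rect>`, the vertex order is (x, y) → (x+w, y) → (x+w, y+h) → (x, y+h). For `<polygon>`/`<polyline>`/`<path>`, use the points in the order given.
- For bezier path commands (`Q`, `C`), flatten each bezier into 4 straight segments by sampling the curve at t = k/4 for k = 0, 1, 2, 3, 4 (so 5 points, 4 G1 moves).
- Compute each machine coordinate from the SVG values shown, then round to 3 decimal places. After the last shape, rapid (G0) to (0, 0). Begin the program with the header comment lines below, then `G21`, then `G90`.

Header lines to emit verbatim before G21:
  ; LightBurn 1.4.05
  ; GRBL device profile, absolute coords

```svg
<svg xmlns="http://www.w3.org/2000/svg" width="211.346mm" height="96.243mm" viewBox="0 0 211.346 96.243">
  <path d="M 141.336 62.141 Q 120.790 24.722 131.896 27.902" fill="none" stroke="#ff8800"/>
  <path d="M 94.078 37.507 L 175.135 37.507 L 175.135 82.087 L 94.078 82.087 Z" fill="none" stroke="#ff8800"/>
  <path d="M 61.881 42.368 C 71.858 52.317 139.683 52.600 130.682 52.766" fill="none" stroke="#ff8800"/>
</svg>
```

; LightBurn 1.4.05
; GRBL device profile, absolute coords
G21
G90
G0 X141.336 Y34.102
M3 S332
G1 X133.041 Y50.274 F3024
G1 X128.703 Y61.371 F3024
G1 X128.321 Y67.394 F3024
G1 X131.896 Y68.341 F3024
G0 X94.078 Y58.736
M3 S332
G1 X175.135 Y58.736 F3024
G1 X175.135 Y14.156 F3024
G1 X94.078 Y14.156 F3024
G1 X94.078 Y58.736 F3024
G0 X61.881 Y53.875
M3 S332
G1 X78.106 Y48.076 F3024
G1 X103.398 Y45.007 F3024
G1 X125.132 Y43.773 F3024
G1 X130.682 Y43.477 F3024
M5
G0 X0.000 Y0.000

1 u = 1 mm; y_m = 96.243 − y.

[1] `<path>` quadratic bezier, #ff8800→engrave S332 F3024: (141.336,34.102) → (133.041,50.274) → (128.703,61.371) → (128.321,67.394) → (131.896,68.341)

[2] `<path>` rectangle, #ff8800→engrave S332 F3024: (94.078,58.736) → (175.135,58.736) → (175.135,14.156) → (94.078,14.156) → (94.078,58.736) (closed)

[3] `<path>` cubic bezier, #ff8800→engrave S332 F3024: (61.881,53.875) → (78.106,48.076) → (103.398,45.007) → (125.132,43.773) → (130.682,43.477)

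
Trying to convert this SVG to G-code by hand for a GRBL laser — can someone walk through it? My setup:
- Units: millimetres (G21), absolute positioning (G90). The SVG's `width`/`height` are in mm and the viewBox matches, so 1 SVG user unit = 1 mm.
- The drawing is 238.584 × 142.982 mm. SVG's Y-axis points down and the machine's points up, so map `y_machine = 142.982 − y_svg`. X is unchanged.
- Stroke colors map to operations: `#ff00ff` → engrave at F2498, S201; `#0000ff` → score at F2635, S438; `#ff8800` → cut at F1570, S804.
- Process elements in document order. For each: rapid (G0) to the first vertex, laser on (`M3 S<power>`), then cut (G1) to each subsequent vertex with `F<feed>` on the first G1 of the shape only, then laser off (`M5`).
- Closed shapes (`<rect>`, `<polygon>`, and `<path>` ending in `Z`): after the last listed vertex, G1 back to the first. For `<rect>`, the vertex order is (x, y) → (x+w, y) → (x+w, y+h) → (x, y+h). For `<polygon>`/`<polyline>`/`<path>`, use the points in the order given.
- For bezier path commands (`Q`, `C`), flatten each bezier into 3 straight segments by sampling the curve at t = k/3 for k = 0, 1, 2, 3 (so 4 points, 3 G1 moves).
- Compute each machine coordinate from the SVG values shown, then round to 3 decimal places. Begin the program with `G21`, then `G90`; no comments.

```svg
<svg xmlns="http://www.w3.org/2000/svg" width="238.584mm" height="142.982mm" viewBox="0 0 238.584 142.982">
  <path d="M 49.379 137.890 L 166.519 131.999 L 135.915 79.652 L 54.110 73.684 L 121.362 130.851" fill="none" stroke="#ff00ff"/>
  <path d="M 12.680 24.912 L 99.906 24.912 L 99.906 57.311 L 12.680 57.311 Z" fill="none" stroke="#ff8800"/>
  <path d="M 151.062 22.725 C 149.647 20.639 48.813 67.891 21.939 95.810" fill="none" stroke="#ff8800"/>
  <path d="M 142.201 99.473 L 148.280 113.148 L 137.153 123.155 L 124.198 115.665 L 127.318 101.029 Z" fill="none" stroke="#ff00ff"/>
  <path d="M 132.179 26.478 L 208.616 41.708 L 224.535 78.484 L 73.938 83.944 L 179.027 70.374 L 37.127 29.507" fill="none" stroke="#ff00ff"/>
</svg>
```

G21
G90
G0 X49.379 Y5.092
M3 S201
G1 X166.519 Y10.983 F2498
G1 X135.915 Y63.330
G1 X54.110 Y69.298
G1 X121.362 Y12.131
M5
G0 X12.680 Y118.070
M3 S804
G1 X99.906 Y118.070 F1570
G1 X99.906 Y85.671
G1 X12.680 Y85.671
G1 X12.680 Y118.070
M5
G0 X151.062 Y120.257
M3 S804
G1 X122.929 Y108.440 F1570
G1 X67.045 Y78.992
G1 X21.939 Y47.172
M5
G0 X142.201 Y43.509
M3 S201
G1 X148.280 Y29.834 F2498
G1 X137.153 Y19.827
G1 X124.198 Y27.317
G1 X127.318 Y41.953
G1 X142.201 Y43.509
M5
G0 X132.179 Y116.504
M3 S201
G1 X208.616 Y101.274 F2498
G1 X224.535 Y64.498
G1 X73.938 Y59.038
G1 X179.027 Y72.608
G1 X37.127 Y113.475
M5

viewBox `0 0 238.584 142.982` with mm width/height → 1 unit = 1 mm. Flip: y_m = 142.982 − y_svg.

**Shape 1** — `<path>` open polyline, stroke `#ff00ff` → engrave (S201, F2498). Machine vertices: (49.379,5.092) → (166.519,10.983) → (135.915,63.330) → (54.110,69.298) → (121.362,12.131). Open path.

**Shape 2** — `<path>` rectangle, stroke `#ff8800` → cut (S804, F1570). Machine vertices: (12.680,118.070) → (99.906,118.070) → (99.906,85.671) → (12.680,85.671) → (12.680,118.070). Closed: final G1 returns to the first vertex.

**Shape 3** — `<path>` cubic bezier, stroke `#ff8800` → cut (S804, F1570). Control points (SVG): P0=(151.062,22.725), P1=(149.647,20.639), P2=(48.813,67.891), P3=(21.939,95.810); sampled at t=k/3. Machine vertices: (151.062,120.257) → (122.929,108.440) → (67.045,78.992) → (21.939,47.172). Open path.

**Shape 4** — `<path>` regular polygon, stroke `#ff00ff` → engrave (S201, F2498). Machine vertices: (142.201,43.509) → (148.280,29.834) → (137.153,19.827) → (124.198,27.317) → (127.318,41.953) → (142.201,43.509). Closed: final G1 returns to the first vertex.

**Shape 5** — `<path>` open polyline, stroke `#ff00ff` → engrave (S201, F2498). Machine vertices: (132.179,116.504) → (208.616,101.274) → (224.535,64.498) → (73.938,59.038) → (179.027,72.608) → (37.127,113.475). Open path.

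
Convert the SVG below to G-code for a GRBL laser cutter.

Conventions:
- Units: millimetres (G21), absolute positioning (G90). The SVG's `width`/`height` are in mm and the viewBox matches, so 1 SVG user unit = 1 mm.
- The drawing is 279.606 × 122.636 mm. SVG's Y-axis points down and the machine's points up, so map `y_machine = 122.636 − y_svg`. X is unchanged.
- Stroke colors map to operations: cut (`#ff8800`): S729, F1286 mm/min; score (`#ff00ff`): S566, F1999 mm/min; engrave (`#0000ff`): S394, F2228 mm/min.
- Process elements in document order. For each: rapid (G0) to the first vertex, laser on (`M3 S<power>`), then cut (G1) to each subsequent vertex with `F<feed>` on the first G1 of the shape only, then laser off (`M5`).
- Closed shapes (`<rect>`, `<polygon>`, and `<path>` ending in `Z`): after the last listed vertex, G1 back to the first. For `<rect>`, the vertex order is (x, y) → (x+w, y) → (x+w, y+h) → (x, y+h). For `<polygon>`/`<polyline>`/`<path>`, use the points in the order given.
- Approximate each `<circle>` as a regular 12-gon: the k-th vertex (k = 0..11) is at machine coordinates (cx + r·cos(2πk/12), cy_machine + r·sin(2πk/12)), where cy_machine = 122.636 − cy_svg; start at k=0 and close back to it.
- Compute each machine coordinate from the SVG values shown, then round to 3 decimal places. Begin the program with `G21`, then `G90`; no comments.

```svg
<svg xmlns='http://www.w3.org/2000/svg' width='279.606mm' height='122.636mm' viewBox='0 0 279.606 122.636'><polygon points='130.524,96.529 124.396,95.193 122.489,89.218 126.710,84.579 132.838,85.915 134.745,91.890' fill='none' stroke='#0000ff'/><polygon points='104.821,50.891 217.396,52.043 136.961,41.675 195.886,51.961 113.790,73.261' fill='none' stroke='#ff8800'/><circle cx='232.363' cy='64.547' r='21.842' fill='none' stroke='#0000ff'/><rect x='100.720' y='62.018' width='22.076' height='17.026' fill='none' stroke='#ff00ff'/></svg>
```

Since the viewBox matches the mm dimensions, user units are millimetres directly. The only transform is the Y-flip y_m = 122.636 − y_svg.

Shape 1 is a regular polygon drawn with `<polygon>`. Its stroke #0000ff means engrave at S394, F2228. After flipping Y the toolpath is (130.524,26.107) → (124.396,27.443) → (122.489,33.418) → (126.710,38.057) → (132.838,36.721) → (134.745,30.746) → (130.524,26.107), returning to the start.

Shape 2 is a closed polygon drawn with `<polygon>`. Its stroke #ff8800 means cut at S729, F1286. After flipping Y the toolpath is (104.821,71.745) → (217.396,70.593) → (136.961,80.961) → (195.886,70.675) → (113.790,49.375) → (104.821,71.745), returning to the start.

Shape 3 is a circle drawn with `<circle>`. Its stroke #0000ff means engrave at S394, F2228. After flipping Y the toolpath is (254.205,58.089) → (251.279,69.010) → (243.284,77.005) → (232.363,79.931) → (221.442,77.005) → (213.447,69.010) → (210.521,58.089) → (213.447,47.168) → (221.442,39.173) → (232.363,36.247) → (243.284,39.173) → (251.279,47.168) → (254.205,58.089), returning to the start.

Shape 4 is a rectangle drawn with `<rect>`. Its stroke #ff00ff means score at S566, F1999. After flipping Y the toolpath is (100.720,60.618) → (122.796,60.618) → (122.796,43.592) → (100.720,43.592) → (100.720,60.618), returning to the start.

G21
G90
G0 X130.524 Y26.107
M3 S394
G1 X124.396 Y27.443 F2228
G1 X122.489 Y33.418
G1 X126.710 Y38.057
G1 X132.838 Y36.721
G1 X134.745 Y30.746
G1 X130.524 Y26.107
M5
G0 X104.821 Y71.745
M3 S729
G1 X217.396 Y70.593 F1286
G1 X136.961 Y80.961
G1 X195.886 Y70.675
G1 X113.790 Y49.375
G1 X104.821 Y71.745
M5
G0 X254.205 Y58.089
M3 S394
G1 X251.279 Y69.010 F2228
G1 X243.284 Y77.005
G1 X232.363 Y79.931
G1 X221.442 Y77.005
G1 X213.447 Y69.010
G1 X210.521 Y58.089
G1 X213.447 Y47.168
G1 X221.442 Y39.173
G1 X232.363 Y36.247
G1 X243.284 Y39.173
G1 X251.279 Y47.168
G1 X254.205 Y58.089
M5
G0 X100.720 Y60.618
M3 S566
G1 X122.796 Y60.618 F1999
G1 X122.796 Y43.592
G1 X100.720 Y43.592
G1 X100.720 Y60.618
M5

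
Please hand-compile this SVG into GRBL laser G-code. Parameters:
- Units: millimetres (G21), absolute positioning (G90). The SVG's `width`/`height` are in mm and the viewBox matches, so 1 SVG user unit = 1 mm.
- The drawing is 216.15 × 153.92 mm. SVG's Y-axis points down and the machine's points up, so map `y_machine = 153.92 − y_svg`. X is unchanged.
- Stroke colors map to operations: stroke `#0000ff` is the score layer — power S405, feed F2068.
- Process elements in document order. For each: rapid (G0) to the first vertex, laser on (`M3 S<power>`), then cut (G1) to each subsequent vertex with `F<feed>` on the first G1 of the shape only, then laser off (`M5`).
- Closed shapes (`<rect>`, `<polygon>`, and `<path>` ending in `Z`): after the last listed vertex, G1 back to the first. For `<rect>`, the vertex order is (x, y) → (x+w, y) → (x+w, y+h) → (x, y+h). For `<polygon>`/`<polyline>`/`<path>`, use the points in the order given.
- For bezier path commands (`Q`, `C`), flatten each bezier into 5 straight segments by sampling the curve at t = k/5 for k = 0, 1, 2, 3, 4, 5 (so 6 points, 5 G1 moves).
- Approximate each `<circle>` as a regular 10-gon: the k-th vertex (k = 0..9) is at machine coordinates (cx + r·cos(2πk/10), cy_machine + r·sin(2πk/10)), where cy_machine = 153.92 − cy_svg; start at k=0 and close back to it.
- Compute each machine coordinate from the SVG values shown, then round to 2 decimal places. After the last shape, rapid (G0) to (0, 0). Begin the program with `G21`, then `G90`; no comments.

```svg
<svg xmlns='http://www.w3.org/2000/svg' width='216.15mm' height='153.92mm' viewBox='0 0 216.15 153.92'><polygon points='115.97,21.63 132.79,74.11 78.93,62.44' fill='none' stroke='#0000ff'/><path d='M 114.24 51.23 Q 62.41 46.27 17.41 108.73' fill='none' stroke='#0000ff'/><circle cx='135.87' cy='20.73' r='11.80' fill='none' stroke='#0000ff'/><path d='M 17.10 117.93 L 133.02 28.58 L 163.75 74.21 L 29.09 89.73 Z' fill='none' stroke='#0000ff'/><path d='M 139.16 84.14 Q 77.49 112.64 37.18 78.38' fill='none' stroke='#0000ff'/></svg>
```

viewBox `0 0 216.15 153.92` with mm width/height → 1 unit = 1 mm. Flip: y_m = 153.92 − y_svg.

**Shape 1** — `<polygon>` regular polygon, stroke `#0000ff` → score (S405, F2068). Machine vertices: (115.97,132.29) → (132.79,79.81) → (78.93,91.48) → (115.97,132.29). Closed: final G1 returns to the first vertex.

**Shape 2** — `<path>` quadratic bezier, stroke `#0000ff` → score (S405, F2068). Control points (SVG): P0=(114.24,51.23), P1=(62.41,46.27), P2=(17.41,108.73); sampled at t=k/5. Machine vertices: (114.24,102.69) → (93.78,101.98) → (73.87,95.87) → (54.50,84.37) → (35.68,67.48) → (17.41,45.19). Open path.

**Shape 3** — `<circle>` circle, stroke `#0000ff` → score (S405, F2068). Machine vertices: (147.67,133.19) → (145.42,140.13) → (139.52,144.41) → (132.22,144.41) → (126.32,140.13) → (124.07,133.19) → (126.32,126.25) → (132.22,121.97) → (139.52,121.97) → (145.42,126.25) → (147.67,133.19). Closed: final G1 returns to the first vertex.

**Shape 4** — `<path>` closed polygon, stroke `#0000ff` → score (S405, F2068). Machine vertices: (17.10,35.99) → (133.02,125.34) → (163.75,79.71) → (29.09,64.19) → (17.10,35.99). Closed: final G1 returns to the first vertex.

**Shape 5** — `<path>` quadratic bezier, stroke `#0000ff` → score (S405, F2068). Control points (SVG): P0=(139.16,84.14), P1=(77.49,112.64), P2=(37.18,78.38); sampled at t=k/5. Machine vertices: (139.16,69.78) → (115.35,60.89) → (93.24,57.02) → (72.85,58.17) → (54.16,64.35) → (37.18,75.54). Open path.

G21
G90
G0 X115.97 Y132.29
M3 S405
G1 X132.79 Y79.81 F2068
G1 X78.93 Y91.48
G1 X115.97 Y132.29
M5
G0 X114.24 Y102.69
M3 S405
G1 X93.78 Y101.98 F2068
G1 X73.87 Y95.87
G1 X54.50 Y84.37
G1 X35.68 Y67.48
G1 X17.41 Y45.19
M5
G0 X147.67 Y133.19
M3 S405
G1 X145.42 Y140.13 F2068
G1 X139.52 Y144.41
G1 X132.22 Y144.41
G1 X126.32 Y140.13
G1 X124.07 Y133.19
G1 X126.32 Y126.25
G1 X132.22 Y121.97
G1 X139.52 Y121.97
G1 X145.42 Y126.25
G1 X147.67 Y133.19
M5
G0 X17.10 Y35.99
M3 S405
G1 X133.02 Y125.34 F2068
G1 X163.75 Y79.71
G1 X29.09 Y64.19
G1 X17.10 Y35.99
M5
G0 X139.16 Y69.78
M3 S405
G1 X115.35 Y60.89 F2068
G1 X93.24 Y57.02
G1 X72.85 Y58.17
G1 X54.16 Y64.35
G1 X37.18 Y75.54
M5
G0 X0.00 Y0.00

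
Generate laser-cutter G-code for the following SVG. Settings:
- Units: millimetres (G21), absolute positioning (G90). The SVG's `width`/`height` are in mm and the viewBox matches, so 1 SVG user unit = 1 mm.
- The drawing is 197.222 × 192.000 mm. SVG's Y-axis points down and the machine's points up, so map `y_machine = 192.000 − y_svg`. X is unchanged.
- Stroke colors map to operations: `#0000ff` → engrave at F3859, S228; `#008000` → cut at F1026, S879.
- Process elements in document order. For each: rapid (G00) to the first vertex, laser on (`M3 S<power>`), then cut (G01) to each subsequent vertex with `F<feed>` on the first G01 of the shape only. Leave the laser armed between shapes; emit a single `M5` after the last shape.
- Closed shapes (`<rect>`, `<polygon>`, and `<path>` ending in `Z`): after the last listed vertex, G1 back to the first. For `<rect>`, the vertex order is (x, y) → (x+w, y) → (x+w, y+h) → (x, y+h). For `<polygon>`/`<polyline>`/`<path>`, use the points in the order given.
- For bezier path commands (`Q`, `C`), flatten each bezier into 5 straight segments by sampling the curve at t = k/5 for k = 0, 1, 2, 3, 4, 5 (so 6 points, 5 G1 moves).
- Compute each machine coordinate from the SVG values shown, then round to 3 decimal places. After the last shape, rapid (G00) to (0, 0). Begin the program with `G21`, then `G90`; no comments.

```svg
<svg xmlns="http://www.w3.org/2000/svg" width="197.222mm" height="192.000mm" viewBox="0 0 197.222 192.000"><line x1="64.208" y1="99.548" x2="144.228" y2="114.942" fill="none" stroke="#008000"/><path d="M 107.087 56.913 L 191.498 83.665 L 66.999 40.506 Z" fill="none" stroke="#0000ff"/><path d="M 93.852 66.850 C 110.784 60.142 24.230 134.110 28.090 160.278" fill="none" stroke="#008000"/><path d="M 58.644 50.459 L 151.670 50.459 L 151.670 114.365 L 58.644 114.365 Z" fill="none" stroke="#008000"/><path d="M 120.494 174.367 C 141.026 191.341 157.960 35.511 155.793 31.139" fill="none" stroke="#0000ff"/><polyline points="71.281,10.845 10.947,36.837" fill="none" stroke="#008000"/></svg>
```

G21
G90
G00 X64.208 Y92.452
M3 S879
G01 X144.228 Y77.058 F1026
G00 X107.087 Y135.087
M3 S228
G01 X191.498 Y108.335 F3859
G01 X66.999 Y151.494
G01 X107.087 Y135.087
G00 X93.852 Y125.150
M3 S879
G01 X93.144 Y120.521 F1026
G01 X76.907 Y102.698
G01 X54.447 Y77.845
G01 X35.072 Y52.131
G01 X28.090 Y31.722
G00 X58.644 Y141.541
M3 S879
G01 X151.670 Y141.541 F1026
G01 X151.670 Y77.635
G01 X58.644 Y77.635
G01 X58.644 Y141.541
G00 X120.494 Y17.633
M3 S228
G01 X132.257 Y25.591 F3859
G01 X142.413 Y59.457
G01 X150.217 Y103.668
G01 X154.925 Y142.657
G01 X155.793 Y160.861
G00 X71.281 Y181.155
M3 S879
G01 X10.947 Y155.163 F1026
M5
G00 X0.000 Y0.000

1 u = 1 mm; y_m = 192.000 − y.

[1] `<line>` line segment, #008000→cut S879 F1026: (64.208,92.452) → (144.228,77.058)

[2] `<path>` closed polygon, #0000ff→engrave S228 F3859: (107.087,135.087) → (191.498,108.335) → (66.999,151.494) → (107.087,135.087) (closed)

[3] `<path>` cubic bezier, #008000→cut S879 F1026: (93.852,125.150) → (93.144,120.521) → (76.907,102.698) → (54.447,77.845) → (35.072,52.131) → (28.090,31.722)

[4] `<path>` rectangle, #008000→cut S879 F1026: (58.644,141.541) → (151.670,141.541) → (151.670,77.635) → (58.644,77.635) → (58.644,141.541) (closed)

[5] `<path>` cubic bezier, #0000ff→engrave S228 F3859: (120.494,17.633) → (132.257,25.591) → (142.413,59.457) → (150.217,103.668) → (154.925,142.657) → (155.793,160.861)

[6] `<polyline>` line segment, #008000→cut S879 F1026: (71.281,181.155) → (10.947,155.163)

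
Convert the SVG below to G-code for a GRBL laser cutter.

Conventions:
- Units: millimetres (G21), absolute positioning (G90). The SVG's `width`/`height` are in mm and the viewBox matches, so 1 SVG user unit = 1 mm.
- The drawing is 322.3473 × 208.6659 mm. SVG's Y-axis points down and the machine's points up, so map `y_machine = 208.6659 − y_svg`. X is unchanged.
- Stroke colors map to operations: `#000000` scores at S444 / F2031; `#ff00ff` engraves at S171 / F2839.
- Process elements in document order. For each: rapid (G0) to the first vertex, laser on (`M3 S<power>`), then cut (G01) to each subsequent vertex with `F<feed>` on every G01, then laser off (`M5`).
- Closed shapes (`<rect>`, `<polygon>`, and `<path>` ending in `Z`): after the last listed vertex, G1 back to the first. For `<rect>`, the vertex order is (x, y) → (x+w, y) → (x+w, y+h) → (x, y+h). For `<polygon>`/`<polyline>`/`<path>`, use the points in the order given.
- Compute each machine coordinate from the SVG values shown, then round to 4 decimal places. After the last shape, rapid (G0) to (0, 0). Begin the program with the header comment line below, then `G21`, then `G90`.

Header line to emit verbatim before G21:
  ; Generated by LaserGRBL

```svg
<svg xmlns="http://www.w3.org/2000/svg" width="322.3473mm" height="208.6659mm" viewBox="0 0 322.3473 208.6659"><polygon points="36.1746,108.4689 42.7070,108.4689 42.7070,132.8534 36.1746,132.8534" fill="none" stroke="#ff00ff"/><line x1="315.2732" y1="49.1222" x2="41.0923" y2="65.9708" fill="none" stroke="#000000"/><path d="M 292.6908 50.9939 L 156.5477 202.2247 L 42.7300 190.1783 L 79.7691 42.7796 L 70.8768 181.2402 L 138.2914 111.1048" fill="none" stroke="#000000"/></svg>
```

; Generated by LaserGRBL
G21
G90
G0 X36.1746 Y100.1970
M3 S171
G01 X42.7070 Y100.1970 F2839
G01 X42.7070 Y75.8125 F2839
G01 X36.1746 Y75.8125 F2839
G01 X36.1746 Y100.1970 F2839
M5
G0 X315.2732 Y159.5437
M3 S444
G01 X41.0923 Y142.6951 F2031
M5
G0 X292.6908 Y157.6720
M3 S444
G01 X156.5477 Y6.4412 F2031
G01 X42.7300 Y18.4876 F2031
G01 X79.7691 Y165.8863 F2031
G01 X70.8768 Y27.4257 F2031
G01 X138.2914 Y97.5611 F2031
M5
G0 X0.0000 Y0.0000

viewBox `0 0 322.3473 208.6659` with mm width/height → 1 unit = 1 mm. Flip: y_m = 208.6659 − y_svg.

**Shape 1** — `<polygon>` rectangle, stroke `#ff00ff` → engrave (S171, F2839). Machine vertices: (36.1746,100.1970) → (42.7070,100.1970) → (42.7070,75.8125) → (36.1746,75.8125) → (36.1746,100.1970). Closed: final G1 returns to the first vertex.

**Shape 2** — `<line>` line segment, stroke `#000000` → score (S444, F2031). Machine vertices: (315.2732,159.5437) → (41.0923,142.6951). Open path.

**Shape 3** — `<path>` open polyline, stroke `#000000` → score (S444, F2031). Machine vertices: (292.6908,157.6720) → (156.5477,6.4412) → (42.7300,18.4876) → (79.7691,165.8863) → (70.8768,27.4257) → (138.2914,97.5611). Open path.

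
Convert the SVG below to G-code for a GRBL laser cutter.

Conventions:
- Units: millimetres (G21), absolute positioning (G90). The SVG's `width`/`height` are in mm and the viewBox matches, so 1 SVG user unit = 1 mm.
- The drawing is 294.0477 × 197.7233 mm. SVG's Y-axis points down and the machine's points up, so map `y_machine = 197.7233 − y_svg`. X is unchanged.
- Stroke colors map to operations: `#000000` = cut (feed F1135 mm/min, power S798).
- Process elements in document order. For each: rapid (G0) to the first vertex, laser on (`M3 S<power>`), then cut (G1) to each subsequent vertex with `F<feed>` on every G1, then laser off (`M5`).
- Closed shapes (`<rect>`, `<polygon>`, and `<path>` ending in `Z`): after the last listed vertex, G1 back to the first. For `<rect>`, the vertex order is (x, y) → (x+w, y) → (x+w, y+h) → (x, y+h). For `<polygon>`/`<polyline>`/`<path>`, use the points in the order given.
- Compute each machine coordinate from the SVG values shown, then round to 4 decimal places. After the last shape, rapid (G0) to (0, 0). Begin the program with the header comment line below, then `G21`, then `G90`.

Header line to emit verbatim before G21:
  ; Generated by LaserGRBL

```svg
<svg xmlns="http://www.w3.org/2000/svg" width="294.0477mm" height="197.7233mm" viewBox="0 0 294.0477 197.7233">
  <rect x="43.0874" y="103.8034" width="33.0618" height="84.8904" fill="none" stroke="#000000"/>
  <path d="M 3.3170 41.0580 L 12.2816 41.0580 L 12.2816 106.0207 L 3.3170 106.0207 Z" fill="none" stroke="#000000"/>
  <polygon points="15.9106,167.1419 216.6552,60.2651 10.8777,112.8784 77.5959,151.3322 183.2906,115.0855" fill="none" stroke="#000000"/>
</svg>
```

Since the viewBox matches the mm dimensions, user units are millimetres directly. The only transform is the Y-flip y_m = 197.7233 − y_svg.

Shape 1 is a rectangle drawn with `<rect>`. Its stroke #000000 means cut at S798, F1135. After flipping Y the toolpath is (43.0874,93.9199) → (76.1492,93.9199) → (76.1492,9.0295) → (43.0874,9.0295) → (43.0874,93.9199), returning to the start.

Shape 2 is a rectangle drawn with `<path>`. Its stroke #000000 means cut at S798, F1135. After flipping Y the toolpath is (3.3170,156.6653) → (12.2816,156.6653) → (12.2816,91.7026) → (3.3170,91.7026) → (3.3170,156.6653), returning to the start.

Shape 3 is a closed polygon drawn with `<polygon>`. Its stroke #000000 means cut at S798, F1135. After flipping Y the toolpath is (15.9106,30.5814) → (216.6552,137.4582) → (10.8777,84.8449) → (77.5959,46.3911) → (183.2906,82.6378) → (15.9106,30.5814), returning to the start.

; Generated by LaserGRBL
G21
G90
G0 X43.0874 Y93.9199
M3 S798
G1 X76.1492 Y93.9199 F1135
G1 X76.1492 Y9.0295 F1135
G1 X43.0874 Y9.0295 F1135
G1 X43.0874 Y93.9199 F1135
M5
G0 X3.3170 Y156.6653
M3 S798
G1 X12.2816 Y156.6653 F1135
G1 X12.2816 Y91.7026 F1135
G1 X3.3170 Y91.7026 F1135
G1 X3.3170 Y156.6653 F1135
M5
G0 X15.9106 Y30.5814
M3 S798
G1 X216.6552 Y137.4582 F1135
G1 X10.8777 Y84.8449 F1135
G1 X77.5959 Y46.3911 F1135
G1 X183.2906 Y82.6378 F1135
G1 X15.9106 Y30.5814 F1135
M5
G0 X0.0000 Y0.0000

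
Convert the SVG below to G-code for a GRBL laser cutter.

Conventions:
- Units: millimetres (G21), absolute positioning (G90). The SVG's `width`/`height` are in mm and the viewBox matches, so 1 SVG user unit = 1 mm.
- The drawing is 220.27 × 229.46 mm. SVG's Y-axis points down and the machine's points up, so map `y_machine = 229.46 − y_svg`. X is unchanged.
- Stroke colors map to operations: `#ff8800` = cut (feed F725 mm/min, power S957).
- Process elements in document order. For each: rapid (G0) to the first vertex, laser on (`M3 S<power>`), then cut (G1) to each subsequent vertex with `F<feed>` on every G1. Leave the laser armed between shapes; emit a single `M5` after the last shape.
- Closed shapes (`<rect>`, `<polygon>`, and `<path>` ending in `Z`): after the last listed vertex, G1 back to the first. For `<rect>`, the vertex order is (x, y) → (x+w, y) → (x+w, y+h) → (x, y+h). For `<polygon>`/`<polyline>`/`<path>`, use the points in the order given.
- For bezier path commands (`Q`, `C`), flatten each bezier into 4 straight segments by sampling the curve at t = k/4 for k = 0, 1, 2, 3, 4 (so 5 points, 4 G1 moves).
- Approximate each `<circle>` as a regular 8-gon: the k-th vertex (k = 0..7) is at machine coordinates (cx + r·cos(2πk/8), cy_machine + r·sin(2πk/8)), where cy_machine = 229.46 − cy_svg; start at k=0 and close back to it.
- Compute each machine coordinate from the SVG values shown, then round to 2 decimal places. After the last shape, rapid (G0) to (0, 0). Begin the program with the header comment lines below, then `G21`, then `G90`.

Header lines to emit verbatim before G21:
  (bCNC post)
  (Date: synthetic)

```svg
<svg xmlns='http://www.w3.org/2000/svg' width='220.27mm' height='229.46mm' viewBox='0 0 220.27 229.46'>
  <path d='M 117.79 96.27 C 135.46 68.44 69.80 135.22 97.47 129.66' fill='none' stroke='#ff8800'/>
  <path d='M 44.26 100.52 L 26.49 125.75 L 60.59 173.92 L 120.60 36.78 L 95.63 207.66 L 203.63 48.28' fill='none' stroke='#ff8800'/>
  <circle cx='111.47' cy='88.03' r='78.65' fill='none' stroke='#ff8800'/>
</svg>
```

Since the viewBox matches the mm dimensions, user units are millimetres directly. The only transform is the Y-flip y_m = 229.46 − y_svg.

Shape 1 is a cubic bezier drawn with `<path>`. Its stroke #ff8800 means cut at S957, F725. After flipping Y the toolpath is (117.79,133.19) → (118.18,138.93) → (103.88,124.85) → (91.46,106.59) → (97.47,99.80).

Shape 2 is a open polyline drawn with `<path>`. Its stroke #ff8800 means cut at S957, F725. After flipping Y the toolpath is (44.26,128.94) → (26.49,103.71) → (60.59,55.54) → (120.60,192.68) → (95.63,21.80) → (203.63,181.18).

Shape 3 is a circle drawn with `<circle>`. Its stroke #ff8800 means cut at S957, F725. After flipping Y the toolpath is (190.12,141.43) → (167.08,197.04) → (111.47,220.08) → (55.86,197.04) → (32.82,141.43) → (55.86,85.82) → (111.47,62.78) → (167.08,85.82) → (190.12,141.43), returning to the start.

(bCNC post)
(Date: synthetic)
G21
G90
G0 X117.79 Y133.19
M3 S957
G1 X118.18 Y138.93 F725
G1 X103.88 Y124.85 F725
G1 X91.46 Y106.59 F725
G1 X97.47 Y99.80 F725
G0 X44.26 Y128.94
M3 S957
G1 X26.49 Y103.71 F725
G1 X60.59 Y55.54 F725
G1 X120.60 Y192.68 F725
G1 X95.63 Y21.80 F725
G1 X203.63 Y181.18 F725
G0 X190.12 Y141.43
M3 S957
G1 X167.08 Y197.04 F725
G1 X111.47 Y220.08 F725
G1 X55.86 Y197.04 F725
G1 X32.82 Y141.43 F725
G1 X55.86 Y85.82 F725
G1 X111.47 Y62.78 F725
G1 X167.08 Y85.82 F725
G1 X190.12 Y141.43 F725
M5
G0 X0.00 Y0.00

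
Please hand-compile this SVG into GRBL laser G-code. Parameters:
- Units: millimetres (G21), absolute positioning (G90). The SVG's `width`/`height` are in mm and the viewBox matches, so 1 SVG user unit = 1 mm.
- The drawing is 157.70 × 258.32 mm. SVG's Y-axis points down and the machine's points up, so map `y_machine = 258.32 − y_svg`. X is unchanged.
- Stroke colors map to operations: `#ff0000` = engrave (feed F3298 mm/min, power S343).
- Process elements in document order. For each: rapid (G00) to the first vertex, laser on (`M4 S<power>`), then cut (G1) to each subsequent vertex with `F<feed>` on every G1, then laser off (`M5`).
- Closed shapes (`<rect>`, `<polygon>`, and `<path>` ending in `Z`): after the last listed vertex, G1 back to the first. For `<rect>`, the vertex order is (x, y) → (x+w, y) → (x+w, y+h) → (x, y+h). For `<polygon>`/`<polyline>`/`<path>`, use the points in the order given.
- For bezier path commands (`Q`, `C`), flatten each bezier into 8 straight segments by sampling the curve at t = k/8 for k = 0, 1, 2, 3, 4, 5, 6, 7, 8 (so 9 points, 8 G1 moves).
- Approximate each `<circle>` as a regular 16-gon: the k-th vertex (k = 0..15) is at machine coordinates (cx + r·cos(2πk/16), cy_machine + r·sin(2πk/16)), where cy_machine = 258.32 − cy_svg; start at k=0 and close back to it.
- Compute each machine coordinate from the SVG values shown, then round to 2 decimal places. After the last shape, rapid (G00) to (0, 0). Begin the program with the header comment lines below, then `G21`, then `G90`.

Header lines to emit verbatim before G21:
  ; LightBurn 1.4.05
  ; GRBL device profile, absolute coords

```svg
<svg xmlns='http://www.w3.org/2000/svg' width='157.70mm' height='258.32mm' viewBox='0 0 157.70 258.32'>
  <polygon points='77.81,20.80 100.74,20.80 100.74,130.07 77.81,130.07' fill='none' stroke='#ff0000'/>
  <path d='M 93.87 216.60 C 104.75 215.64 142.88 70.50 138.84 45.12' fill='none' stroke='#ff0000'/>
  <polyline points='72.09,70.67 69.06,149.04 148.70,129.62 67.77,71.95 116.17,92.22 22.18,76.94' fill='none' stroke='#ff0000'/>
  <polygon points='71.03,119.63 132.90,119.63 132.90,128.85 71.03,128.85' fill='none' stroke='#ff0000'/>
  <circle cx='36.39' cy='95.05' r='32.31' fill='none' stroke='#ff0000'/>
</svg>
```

1 u = 1 mm; y_m = 258.32 − y.

[1] `<polygon>` rectangle, #ff0000→engrave S343 F3298: (77.81,237.52) → (100.74,237.52) → (100.74,128.25) → (77.81,128.25) → (77.81,237.52) (closed)

[2] `<path>` cubic bezier, #ff0000→engrave S343 F3298: (93.87,41.72) → (99.09,48.32) → (106.05,65.35) → (113.95,89.71) → (121.95,118.30) → (129.26,148.04) → (135.05,175.83) → (138.51,198.58) → (138.84,213.20)

[3] `<polyline>` open polyline, #ff0000→engrave S343 F3298: (72.09,187.65) → (69.06,109.28) → (148.70,128.70) → (67.77,186.37) → (116.17,166.10) → (22.18,181.38)

[4] `<polygon>` rectangle, #ff0000→engrave S343 F3298: (71.03,138.69) → (132.90,138.69) → (132.90,129.47) → (71.03,129.47) → (71.03,138.69) (closed)

[5] `<circle>` circle, #ff0000→engrave S343 F3298: (68.70,163.27) → (66.24,175.63) → (59.24,186.12) → (48.75,193.12) → (36.39,195.58) → (24.03,193.12) → (13.54,186.12) → (6.54,175.63) → (4.08,163.27) → (6.54,150.91) → (13.54,140.42) → (24.03,133.42) → (36.39,130.96) → (48.75,133.42) → (59.24,140.42) → (66.24,150.91) → (68.70,163.27) (closed)

; LightBurn 1.4.05
; GRBL device profile, absolute coords
G21
G90
G00 X77.81 Y237.52
M4 S343
G1 X100.74 Y237.52 F3298
G1 X100.74 Y128.25 F3298
G1 X77.81 Y128.25 F3298
G1 X77.81 Y237.52 F3298
M5
G00 X93.87 Y41.72
M4 S343
G1 X99.09 Y48.32 F3298
G1 X106.05 Y65.35 F3298
G1 X113.95 Y89.71 F3298
G1 X121.95 Y118.30 F3298
G1 X129.26 Y148.04 F3298
G1 X135.05 Y175.83 F3298
G1 X138.51 Y198.58 F3298
G1 X138.84 Y213.20 F3298
M5
G00 X72.09 Y187.65
M4 S343
G1 X69.06 Y109.28 F3298
G1 X148.70 Y128.70 F3298
G1 X67.77 Y186.37 F3298
G1 X116.17 Y166.10 F3298
G1 X22.18 Y181.38 F3298
M5
G00 X71.03 Y138.69
M4 S343
G1 X132.90 Y138.69 F3298
G1 X132.90 Y129.47 F3298
G1 X71.03 Y129.47 F3298
G1 X71.03 Y138.69 F3298
M5
G00 X68.70 Y163.27
M4 S343
G1 X66.24 Y175.63 F3298
G1 X59.24 Y186.12 F3298
G1 X48.75 Y193.12 F3298
G1 X36.39 Y195.58 F3298
G1 X24.03 Y193.12 F3298
G1 X13.54 Y186.12 F3298
G1 X6.54 Y175.63 F3298
G1 X4.08 Y163.27 F3298
G1 X6.54 Y150.91 F3298
G1 X13.54 Y140.42 F3298
G1 X24.03 Y133.42 F3298
G1 X36.39 Y130.96 F3298
G1 X48.75 Y133.42 F3298
G1 X59.24 Y140.42 F3298
G1 X66.24 Y150.91 F3298
G1 X68.70 Y163.27 F3298
M5
G00 X0.00 Y0.00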